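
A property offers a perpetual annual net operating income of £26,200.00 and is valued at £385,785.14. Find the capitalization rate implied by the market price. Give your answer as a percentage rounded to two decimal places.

6.79%

P = C/r ⇒ r = C/P = £26,200.00/£385,785.14 = 0.067913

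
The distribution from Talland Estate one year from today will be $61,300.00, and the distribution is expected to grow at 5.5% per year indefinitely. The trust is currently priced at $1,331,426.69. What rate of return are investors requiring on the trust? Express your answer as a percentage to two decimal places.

P = D₁/(r − g) ⇒ r = D₁/P + g = $61,300.0000/$1,331,426.69 + 0.055 = 0.046041 + 0.055 = 0.101041

10.10%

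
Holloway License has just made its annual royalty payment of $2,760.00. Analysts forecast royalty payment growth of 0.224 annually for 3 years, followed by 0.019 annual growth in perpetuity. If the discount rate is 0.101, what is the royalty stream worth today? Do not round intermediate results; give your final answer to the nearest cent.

D_1 = 3378.24000
D_2 = 4134.96576
D_3 = 5061.19809
Terminal value at year 3: TV = D_3×(1+g_2)/(r−g_2) = 5157.36085/0.082 = 62894.64456
P_0 = D_1/(1+r)^1 + D_2/(1+r)^2 + D_3/(1+r)^3 + TV/(1+r)^3
    = 3068.33787 + 3411.12221 + 3792.20126 + 47125.03765 = 57396.69900

$57396.70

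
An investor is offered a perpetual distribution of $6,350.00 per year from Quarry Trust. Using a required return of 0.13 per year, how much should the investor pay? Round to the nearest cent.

$48846.15

Level perpetuity: PV = C / r = $6,350.00 / 0.13 = $48,846.15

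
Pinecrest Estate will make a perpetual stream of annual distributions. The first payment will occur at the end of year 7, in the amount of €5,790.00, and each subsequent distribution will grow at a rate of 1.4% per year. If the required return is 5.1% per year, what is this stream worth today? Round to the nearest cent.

Value at end of year 6: C₁ / (r − g) = €5,790.00 / (0.051 − 0.014) = €156,486.4865
Discount to today: PV = €156,486.4865 / (1 + 0.051)^6 = €156,486.4865 / 1.347772 = €116,107.57

€116107.57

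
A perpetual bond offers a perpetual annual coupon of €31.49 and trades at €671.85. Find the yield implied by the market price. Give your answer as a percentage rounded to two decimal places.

P = C/r ⇒ r = C/P = €31.49/€671.85 = 0.046871

4.69%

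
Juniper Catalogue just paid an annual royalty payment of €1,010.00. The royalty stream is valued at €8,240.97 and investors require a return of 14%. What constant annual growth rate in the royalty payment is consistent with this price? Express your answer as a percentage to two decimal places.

P = D₀(1+g)/(r−g) ⇒ P(r−g) = D₀(1+g) ⇒ g(P+D₀) = P·r − D₀
g = (P·r − D₀)/(P + D₀) = (€8,240.97×0.14 − €1,010.00) / (€8,240.97 + €1,010.00) = 0.015537

1.55%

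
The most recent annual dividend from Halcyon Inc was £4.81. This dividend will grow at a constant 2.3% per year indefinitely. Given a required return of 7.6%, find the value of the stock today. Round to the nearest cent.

D₁ = D₀ × (1 + g) = £4.81 × 1.023 = £4.9206
Growing perpetuity: P = D₁ / (r − g) = £4.9206 / (0.076 − 0.023) = £92.84

£92.84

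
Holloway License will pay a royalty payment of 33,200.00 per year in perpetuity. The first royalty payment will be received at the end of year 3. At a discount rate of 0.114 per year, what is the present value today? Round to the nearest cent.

234672.85

Value at end of year 2: C / r = 33,200.00 / 0.114 = 291,228.0702
Discount to today: PV = 291,228.0702 / (1 + 0.114)^2 = 291,228.0702 / 1.240996 = 234,672.85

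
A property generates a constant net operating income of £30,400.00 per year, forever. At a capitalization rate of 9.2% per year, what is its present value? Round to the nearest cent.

Level perpetuity: PV = C / r = £30,400.00 / 0.092 = £330,434.78

£330434.78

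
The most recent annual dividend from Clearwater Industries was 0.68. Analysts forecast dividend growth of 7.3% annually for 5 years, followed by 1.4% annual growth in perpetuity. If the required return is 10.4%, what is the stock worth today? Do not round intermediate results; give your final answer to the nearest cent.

D_1 = 0.72964
D_2 = 0.78290
D_3 = 0.84006
D_4 = 0.90138
D_5 = 0.96718
Terminal value at year 5: TV = D_5×(1+g_2)/(r−g_2) = 0.98072/0.09 = 10.89690
P_0 = D_1/(1+r)^1 + D_2/(1+r)^2 + D_3/(1+r)^3 + D_4/(1+r)^4 + D_5/(1+r)^5 + TV/(1+r)^5
    = 0.66091 + 0.64235 + 0.62431 + 0.60678 + 0.58974 + 6.64443 = 9.76851

9.77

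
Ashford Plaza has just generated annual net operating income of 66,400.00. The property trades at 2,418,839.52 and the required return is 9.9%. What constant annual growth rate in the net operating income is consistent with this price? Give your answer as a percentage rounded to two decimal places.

6.96%

P = D₀(1+g)/(r−g) ⇒ P(r−g) = D₀(1+g) ⇒ g(P+D₀) = P·r − D₀
g = (P·r − D₀)/(P + D₀) = (2,418,839.52×0.099 − 66,400.00) / (2,418,839.52 + 66,400.00) = 0.069637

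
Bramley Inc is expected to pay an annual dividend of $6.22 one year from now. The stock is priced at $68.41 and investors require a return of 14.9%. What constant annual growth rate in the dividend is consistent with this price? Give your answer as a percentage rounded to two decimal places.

P = D₁/(r−g) ⇒ g = r − D₁/P = 0.149 − $6.22/$68.41 = 0.058078

5.81%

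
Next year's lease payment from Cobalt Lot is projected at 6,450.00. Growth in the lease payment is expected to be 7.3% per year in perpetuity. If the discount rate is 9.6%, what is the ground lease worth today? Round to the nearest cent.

280434.78

Growing perpetuity: P = D₁ / (r − g) = 6,450.0000 / (0.096 − 0.073) = 280,434.78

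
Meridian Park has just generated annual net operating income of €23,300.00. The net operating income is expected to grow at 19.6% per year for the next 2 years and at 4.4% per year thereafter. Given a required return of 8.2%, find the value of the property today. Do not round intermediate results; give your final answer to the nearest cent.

D_1 = 27866.80000
D_2 = 33328.69280
Terminal value at year 2: TV = D_2×(1+g_2)/(r−g_2) = 34795.15528/0.038 = 915661.98114
P_0 = D_1/(1+r)^1 + D_2/(1+r)^2 + TV/(1+r)^2
    = 25754.89834 + 28468.44585 + 782133.09126 = 836356.43545

€836356.44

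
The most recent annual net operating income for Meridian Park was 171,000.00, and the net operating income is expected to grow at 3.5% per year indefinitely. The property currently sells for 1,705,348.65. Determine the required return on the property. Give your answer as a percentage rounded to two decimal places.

D₁ = 171,000.00 × 1.035 = 176,985.0000
P = D₁/(r − g) ⇒ r = D₁/P + g = 176,985.0000/1,705,348.65 + 0.035 = 0.103782 + 0.035 = 0.138782

13.88%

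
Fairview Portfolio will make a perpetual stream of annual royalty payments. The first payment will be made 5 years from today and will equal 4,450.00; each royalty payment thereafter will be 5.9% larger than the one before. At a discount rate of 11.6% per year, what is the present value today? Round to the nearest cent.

50330.17

Value at end of year 4: C₁ / (r − g) = 4,450.00 / (0.116 − 0.059) = 78,070.1754
Discount to today: PV = 78,070.1754 / (1 + 0.116)^4 = 78,070.1754 / 1.551161 = 50,330.17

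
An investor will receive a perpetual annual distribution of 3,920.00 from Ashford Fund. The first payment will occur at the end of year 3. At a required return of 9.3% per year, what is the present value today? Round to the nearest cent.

35282.78

Value at end of year 2: C / r = 3,920.00 / 0.093 = 42,150.5376
Discount to today: PV = 42,150.5376 / (1 + 0.093)^2 = 42,150.5376 / 1.194649 = 35,282.78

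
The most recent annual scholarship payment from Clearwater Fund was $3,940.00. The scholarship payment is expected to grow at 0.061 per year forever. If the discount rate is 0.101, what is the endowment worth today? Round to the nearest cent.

D₁ = D₀ × (1 + g) = $3,940.00 × 1.061 = $4,180.3400
Growing perpetuity: P = D₁ / (r − g) = $4,180.3400 / (0.101 − 0.061) = $104,508.50

$104508.50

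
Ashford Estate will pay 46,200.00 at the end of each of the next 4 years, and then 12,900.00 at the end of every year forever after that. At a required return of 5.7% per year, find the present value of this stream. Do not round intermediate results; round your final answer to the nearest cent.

PV of 4-year annuity: 46,200.00 × [1 − (1+0.057)^−4] / 0.057 = 161193.77065
Perpetuity value at year 4: 12,900.00 / 0.057 = 226315.78947
PV of perpetuity: 226315.78947 / (1+0.057)^4 = 181307.13923
Total PV = 161193.77065 + 181307.13923 = 342500.90988

342500.91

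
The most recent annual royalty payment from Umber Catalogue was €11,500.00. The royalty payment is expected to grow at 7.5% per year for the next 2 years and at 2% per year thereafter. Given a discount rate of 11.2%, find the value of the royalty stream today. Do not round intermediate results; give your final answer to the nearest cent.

D_1 = 12362.50000
D_2 = 13289.68750
Terminal value at year 2: TV = D_2×(1+g_2)/(r−g_2) = 13555.48125/0.092 = 147342.18750
P_0 = D_1/(1+r)^1 + D_2/(1+r)^2 + TV/(1+r)^2
    = 11117.35612 + 10747.44409 + 119156.44530 = 141021.24550

€141021.25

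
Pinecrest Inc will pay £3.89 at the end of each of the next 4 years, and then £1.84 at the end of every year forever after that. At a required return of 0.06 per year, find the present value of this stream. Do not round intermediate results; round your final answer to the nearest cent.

£37.77

PV of 4-year annuity: £3.89 × [1 − (1+0.06)^−4] / 0.06 = 13.47926
Perpetuity value at year 4: £1.84 / 0.06 = 30.66667
PV of perpetuity: 30.66667 / (1+0.06)^4 = 24.29087
Total PV = 13.47926 + 24.29087 = 37.77013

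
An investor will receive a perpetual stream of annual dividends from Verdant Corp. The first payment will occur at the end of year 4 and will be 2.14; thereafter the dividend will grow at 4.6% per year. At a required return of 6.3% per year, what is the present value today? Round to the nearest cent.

104.80

Value at end of year 3: C₁ / (r − g) = 2.14 / (0.063 − 0.046) = 125.8824
Discount to today: PV = 125.8824 / (1 + 0.063)^3 = 125.8824 / 1.201157 = 104.80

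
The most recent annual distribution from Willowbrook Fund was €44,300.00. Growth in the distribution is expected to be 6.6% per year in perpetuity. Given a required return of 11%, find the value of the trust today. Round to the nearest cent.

D₁ = D₀ × (1 + g) = €44,300.00 × 1.066 = €47,223.8000
Growing perpetuity: P = D₁ / (r − g) = €47,223.8000 / (0.11 − 0.066) = €1,073,268.18

€1073268.18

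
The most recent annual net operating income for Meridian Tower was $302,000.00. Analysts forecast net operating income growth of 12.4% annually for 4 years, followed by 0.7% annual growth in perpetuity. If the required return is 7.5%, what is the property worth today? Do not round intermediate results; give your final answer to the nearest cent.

D_1 = 339448.00000
D_2 = 381539.55200
D_3 = 428850.45645
D_4 = 482027.91305
Terminal value at year 4: TV = D_4×(1+g_2)/(r−g_2) = 485402.10844/0.068 = 7138266.30057
P_0 = D_1/(1+r)^1 + D_2/(1+r)^2 + D_3/(1+r)^3 + D_4/(1+r)^4 + TV/(1+r)^4
    = 315765.58140 + 330158.61720 + 345207.70766 + 360942.75666 + 5345137.58755 = 6697212.25046

$6697212.25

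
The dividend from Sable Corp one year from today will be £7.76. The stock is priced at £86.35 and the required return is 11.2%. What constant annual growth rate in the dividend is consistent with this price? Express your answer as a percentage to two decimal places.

2.21%

P = D₁/(r−g) ⇒ g = r − D₁/P = 0.112 − £7.76/£86.35 = 0.022133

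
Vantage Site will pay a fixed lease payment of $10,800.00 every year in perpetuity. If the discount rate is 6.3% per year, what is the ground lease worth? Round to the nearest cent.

Level perpetuity: PV = C / r = $10,800.00 / 0.063 = $171,428.57

$171428.57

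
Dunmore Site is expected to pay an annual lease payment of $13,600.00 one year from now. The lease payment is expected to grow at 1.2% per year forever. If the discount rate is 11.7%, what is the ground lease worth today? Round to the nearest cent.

$129523.81

Growing perpetuity: P = D₁ / (r − g) = $13,600.0000 / (0.117 − 0.012) = $129,523.81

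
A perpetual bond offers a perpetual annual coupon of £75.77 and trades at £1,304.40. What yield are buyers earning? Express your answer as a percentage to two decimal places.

P = C/r ⇒ r = C/P = £75.77/£1,304.40 = 0.058088

5.81%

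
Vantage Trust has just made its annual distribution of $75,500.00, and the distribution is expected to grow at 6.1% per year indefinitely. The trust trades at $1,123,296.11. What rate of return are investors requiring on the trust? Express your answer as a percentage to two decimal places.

13.23%

D₁ = $75,500.00 × 1.061 = $80,105.5000
P = D₁/(r − g) ⇒ r = D₁/P + g = $80,105.5000/$1,123,296.11 + 0.061 = 0.071313 + 0.061 = 0.132313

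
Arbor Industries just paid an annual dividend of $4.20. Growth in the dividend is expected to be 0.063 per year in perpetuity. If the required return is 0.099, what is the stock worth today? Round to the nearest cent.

$124.02

D₁ = D₀ × (1 + g) = $4.20 × 1.063 = $4.4646
Growing perpetuity: P = D₁ / (r − g) = $4.4646 / (0.099 − 0.063) = $124.02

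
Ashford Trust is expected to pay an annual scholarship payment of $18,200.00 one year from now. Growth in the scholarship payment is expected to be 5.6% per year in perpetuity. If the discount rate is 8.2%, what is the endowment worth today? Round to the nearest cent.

$700000.00

Growing perpetuity: P = D₁ / (r − g) = $18,200.0000 / (0.082 − 0.056) = $700,000.00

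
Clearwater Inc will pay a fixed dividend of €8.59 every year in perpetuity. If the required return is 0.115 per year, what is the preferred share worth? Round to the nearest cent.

Level perpetuity: PV = C / r = €8.59 / 0.115 = €74.70

€74.70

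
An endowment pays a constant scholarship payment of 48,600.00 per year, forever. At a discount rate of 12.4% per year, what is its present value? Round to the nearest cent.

391935.48

Level perpetuity: PV = C / r = 48,600.00 / 0.124 = 391,935.48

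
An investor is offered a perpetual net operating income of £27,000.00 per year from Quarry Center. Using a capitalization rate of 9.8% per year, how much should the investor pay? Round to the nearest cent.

£275510.20

Level perpetuity: PV = C / r = £27,000.00 / 0.098 = £275,510.20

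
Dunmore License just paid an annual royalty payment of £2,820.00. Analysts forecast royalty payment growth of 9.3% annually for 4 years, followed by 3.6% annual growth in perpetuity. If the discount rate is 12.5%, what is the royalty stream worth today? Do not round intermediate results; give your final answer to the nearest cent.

£39747.91

D_1 = 3082.26000
D_2 = 3368.91018
D_3 = 3682.21883
D_4 = 4024.66518
Terminal value at year 4: TV = D_4×(1+g_2)/(r−g_2) = 4169.55312/0.089 = 46848.91151
P_0 = D_1/(1+r)^1 + D_2/(1+r)^2 + D_3/(1+r)^3 + D_4/(1+r)^4 + TV/(1+r)^4
    = 2739.78667 + 2661.85496 + 2586.13997 + 2512.57866 + 29247.54481 = 39747.90507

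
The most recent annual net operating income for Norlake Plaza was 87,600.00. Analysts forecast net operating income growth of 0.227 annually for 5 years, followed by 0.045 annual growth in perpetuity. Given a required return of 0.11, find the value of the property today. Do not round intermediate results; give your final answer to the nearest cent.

2921994.68

D_1 = 107485.20000
D_2 = 131884.34040
D_3 = 161822.08567
D_4 = 198555.69912
D_5 = 243627.84282
Terminal value at year 5: TV = D_5×(1+g_2)/(r−g_2) = 254591.09574/0.065 = 3916786.08838
P_0 = D_1/(1+r)^1 + D_2/(1+r)^2 + D_3/(1+r)^3 + D_4/(1+r)^4 + D_5/(1+r)^5 + TV/(1+r)^5
    = 96833.51351 + 107040.28926 + 118322.91435 + 130794.78910 + 144581.26687 + 2324421.90587 = 2921994.67897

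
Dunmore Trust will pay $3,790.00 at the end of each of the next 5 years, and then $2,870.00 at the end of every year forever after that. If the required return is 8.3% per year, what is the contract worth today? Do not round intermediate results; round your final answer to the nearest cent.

$38222.74

PV of 5-year annuity: $3,790.00 × [1 − (1+0.083)^−5] / 0.083 = 15013.47239
Perpetuity value at year 5: $2,870.00 / 0.083 = 34578.31325
PV of perpetuity: 34578.31325 / (1+0.083)^5 = 23209.27216
Total PV = 15013.47239 + 23209.27216 = 38222.74454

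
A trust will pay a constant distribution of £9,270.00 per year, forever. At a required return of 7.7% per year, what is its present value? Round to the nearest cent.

£120389.61

Level perpetuity: PV = C / r = £9,270.00 / 0.077 = £120,389.61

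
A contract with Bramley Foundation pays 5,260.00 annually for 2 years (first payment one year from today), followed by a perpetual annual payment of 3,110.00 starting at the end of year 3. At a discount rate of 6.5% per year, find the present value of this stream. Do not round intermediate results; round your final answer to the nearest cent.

51760.50

PV of 2-year annuity: 5,260.00 × [1 − (1+0.065)^−2] / 0.065 = 9576.49496
Perpetuity value at year 2: 3,110.00 / 0.065 = 47846.15385
PV of perpetuity: 47846.15385 / (1+0.065)^2 = 42184.00568
Total PV = 9576.49496 + 42184.00568 = 51760.50065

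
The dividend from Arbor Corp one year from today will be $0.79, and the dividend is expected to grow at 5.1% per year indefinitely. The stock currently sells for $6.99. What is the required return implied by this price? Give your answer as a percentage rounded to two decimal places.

16.40%

P = D₁/(r − g) ⇒ r = D₁/P + g = $0.7900/$6.99 + 0.051 = 0.113019 + 0.051 = 0.164019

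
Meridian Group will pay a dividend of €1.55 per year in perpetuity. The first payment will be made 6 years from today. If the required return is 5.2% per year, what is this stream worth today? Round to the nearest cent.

€23.13

Value at end of year 5: C / r = €1.55 / 0.052 = €29.8077
Discount to today: PV = €29.8077 / (1 + 0.052)^5 = €29.8077 / 1.288483 = €23.13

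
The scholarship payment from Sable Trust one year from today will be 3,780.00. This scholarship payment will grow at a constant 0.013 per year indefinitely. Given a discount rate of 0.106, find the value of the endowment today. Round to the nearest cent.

Growing perpetuity: P = D₁ / (r − g) = 3,780.0000 / (0.106 − 0.013) = 40,645.16

40645.16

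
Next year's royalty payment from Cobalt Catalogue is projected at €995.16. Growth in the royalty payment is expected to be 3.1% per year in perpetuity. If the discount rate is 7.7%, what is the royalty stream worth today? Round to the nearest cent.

€21633.91

Growing perpetuity: P = D₁ / (r − g) = €995.1600 / (0.077 − 0.031) = €21,633.91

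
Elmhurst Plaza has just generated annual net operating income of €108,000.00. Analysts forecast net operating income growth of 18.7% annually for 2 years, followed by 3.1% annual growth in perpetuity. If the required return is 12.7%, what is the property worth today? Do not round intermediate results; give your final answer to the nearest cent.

D_1 = 128196.00000
D_2 = 152168.65200
Terminal value at year 2: TV = D_2×(1+g_2)/(r−g_2) = 156885.88021/0.096 = 1634227.91887
P_0 = D_1/(1+r)^1 + D_2/(1+r)^2 + TV/(1+r)^2
    = 113749.77817 + 119805.66698 + 1286662.94437 = 1520218.38953

€1520218.39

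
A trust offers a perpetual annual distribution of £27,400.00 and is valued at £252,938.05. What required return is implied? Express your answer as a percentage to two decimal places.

10.83%

P = C/r ⇒ r = C/P = £27,400.00/£252,938.05 = 0.108327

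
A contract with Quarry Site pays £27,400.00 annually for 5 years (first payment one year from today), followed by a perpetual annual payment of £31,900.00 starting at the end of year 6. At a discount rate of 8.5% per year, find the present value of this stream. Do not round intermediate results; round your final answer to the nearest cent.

£357561.23

PV of 5-year annuity: £27,400.00 × [1 − (1+0.085)^−5] / 0.085 = 107973.59296
Perpetuity value at year 5: £31,900.00 / 0.085 = 375294.11765
PV of perpetuity: 375294.11765 / (1+0.085)^5 = 249587.63533
Total PV = 107973.59296 + 249587.63533 = 357561.22829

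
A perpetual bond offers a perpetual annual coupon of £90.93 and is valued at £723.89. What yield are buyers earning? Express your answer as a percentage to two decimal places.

12.56%

P = C/r ⇒ r = C/P = £90.93/£723.89 = 0.125613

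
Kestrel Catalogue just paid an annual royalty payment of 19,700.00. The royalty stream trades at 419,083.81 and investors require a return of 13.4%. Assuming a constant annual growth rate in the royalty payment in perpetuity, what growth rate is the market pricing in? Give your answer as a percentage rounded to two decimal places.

8.31%

P = D₀(1+g)/(r−g) ⇒ P(r−g) = D₀(1+g) ⇒ g(P+D₀) = P·r − D₀
g = (P·r − D₀)/(P + D₀) = (419,083.81×0.134 − 19,700.00) / (419,083.81 + 19,700.00) = 0.083087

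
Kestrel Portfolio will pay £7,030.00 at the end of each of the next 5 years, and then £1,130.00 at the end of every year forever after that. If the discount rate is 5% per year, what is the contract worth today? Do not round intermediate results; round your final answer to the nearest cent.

£48143.91

PV of 5-year annuity: £7,030.00 × [1 − (1+0.05)^−5] / 0.05 = 30436.22099
Perpetuity value at year 5: £1,130.00 / 0.05 = 22600.00000
PV of perpetuity: 22600.00000 / (1+0.05)^5 = 17707.69136
Total PV = 30436.22099 + 17707.69136 = 48143.91236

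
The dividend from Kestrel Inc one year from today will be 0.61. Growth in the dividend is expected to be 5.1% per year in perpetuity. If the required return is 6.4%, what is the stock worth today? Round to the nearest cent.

46.92

Growing perpetuity: P = D₁ / (r − g) = 0.6100 / (0.064 − 0.051) = 46.92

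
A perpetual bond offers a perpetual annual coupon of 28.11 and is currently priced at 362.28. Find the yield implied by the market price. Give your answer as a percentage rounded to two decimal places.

7.76%

P = C/r ⇒ r = C/P = 28.11/362.28 = 0.077592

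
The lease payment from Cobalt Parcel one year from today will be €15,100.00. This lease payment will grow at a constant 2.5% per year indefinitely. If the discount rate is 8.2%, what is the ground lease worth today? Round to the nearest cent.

Growing perpetuity: P = D₁ / (r − g) = €15,100.0000 / (0.082 − 0.025) = €264,912.28

€264912.28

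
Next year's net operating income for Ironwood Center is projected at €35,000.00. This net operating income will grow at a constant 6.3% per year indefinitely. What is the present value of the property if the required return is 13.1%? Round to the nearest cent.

Growing perpetuity: P = D₁ / (r − g) = €35,000.0000 / (0.131 − 0.063) = €514,705.88

€514705.88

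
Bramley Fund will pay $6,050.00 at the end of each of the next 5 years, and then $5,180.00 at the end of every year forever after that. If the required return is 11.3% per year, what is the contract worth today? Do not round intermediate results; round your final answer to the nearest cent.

PV of 5-year annuity: $6,050.00 × [1 − (1+0.113)^−5] / 0.113 = 22192.45305
Perpetuity value at year 5: $5,180.00 / 0.113 = 45840.70796
PV of perpetuity: 45840.70796 / (1+0.113)^5 = 26839.56635
Total PV = 22192.45305 + 26839.56635 = 49032.01939

$49032.02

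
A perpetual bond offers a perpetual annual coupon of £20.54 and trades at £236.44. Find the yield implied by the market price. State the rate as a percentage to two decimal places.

8.69%

P = C/r ⇒ r = C/P = £20.54/£236.44 = 0.086872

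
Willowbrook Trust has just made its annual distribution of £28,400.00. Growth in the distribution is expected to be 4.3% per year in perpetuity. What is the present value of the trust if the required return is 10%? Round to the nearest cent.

£519670.18

D₁ = D₀ × (1 + g) = £28,400.00 × 1.043 = £29,621.2000
Growing perpetuity: P = D₁ / (r − g) = £29,621.2000 / (0.1 − 0.043) = £519,670.18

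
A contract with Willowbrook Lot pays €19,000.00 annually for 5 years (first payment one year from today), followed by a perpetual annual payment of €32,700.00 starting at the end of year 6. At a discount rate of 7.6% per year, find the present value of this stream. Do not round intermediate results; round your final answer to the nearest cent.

PV of 5-year annuity: €19,000.00 × [1 − (1+0.076)^−5] / 0.076 = 76668.03838
Perpetuity value at year 5: €32,700.00 / 0.076 = 430263.15789
PV of perpetuity: 430263.15789 / (1+0.076)^5 = 298313.42869
Total PV = 76668.03838 + 298313.42869 = 374981.46707

€374981.47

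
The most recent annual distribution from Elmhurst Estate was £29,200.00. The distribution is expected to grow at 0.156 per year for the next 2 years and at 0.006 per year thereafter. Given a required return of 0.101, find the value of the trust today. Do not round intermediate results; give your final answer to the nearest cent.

D_1 = 33755.20000
D_2 = 39021.01120
Terminal value at year 2: TV = D_2×(1+g_2)/(r−g_2) = 39255.13727/0.095 = 413211.97123
P_0 = D_1/(1+r)^1 + D_2/(1+r)^2 + TV/(1+r)^2
    = 30658.67393 + 32190.21532 + 340877.43801 = 403726.32726

£403726.33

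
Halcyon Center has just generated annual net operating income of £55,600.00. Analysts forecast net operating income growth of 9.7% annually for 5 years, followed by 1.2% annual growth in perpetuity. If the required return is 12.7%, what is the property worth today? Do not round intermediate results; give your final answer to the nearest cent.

D_1 = 60993.20000
D_2 = 66909.54040
D_3 = 73399.76582
D_4 = 80519.54310
D_5 = 88329.93878
Terminal value at year 5: TV = D_5×(1+g_2)/(r−g_2) = 89389.89805/0.115 = 777303.46130
P_0 = D_1/(1+r)^1 + D_2/(1+r)^2 + D_3/(1+r)^3 + D_4/(1+r)^4 + D_5/(1+r)^5 + TV/(1+r)^5
    = 54119.96451 + 52679.32659 + 51277.03750 + 49912.07643 + 48583.44973 + 427534.35765 = 684106.21242

£684106.21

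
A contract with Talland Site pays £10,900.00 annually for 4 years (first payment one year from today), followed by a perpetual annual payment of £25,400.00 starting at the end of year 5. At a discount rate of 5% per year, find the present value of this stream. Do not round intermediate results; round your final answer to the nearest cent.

PV of 4-year annuity: £10,900.00 × [1 − (1+0.05)^−4] / 0.05 = 38650.86050
Perpetuity value at year 4: £25,400.00 / 0.05 = 508000.00000
PV of perpetuity: 508000.00000 / (1+0.05)^4 = 417932.85719
Total PV = 38650.86050 + 417932.85719 = 456583.71769

£456583.72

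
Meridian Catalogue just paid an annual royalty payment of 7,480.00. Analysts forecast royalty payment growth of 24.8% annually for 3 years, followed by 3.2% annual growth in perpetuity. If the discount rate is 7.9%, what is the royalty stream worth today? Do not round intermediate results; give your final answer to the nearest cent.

D_1 = 9335.04000
D_2 = 11650.12992
D_3 = 14539.36214
Terminal value at year 3: TV = D_3×(1+g_2)/(r−g_2) = 15004.62173/0.047 = 319247.27082
P_0 = D_1/(1+r)^1 + D_2/(1+r)^2 + D_3/(1+r)^3 + TV/(1+r)^3
    = 8651.56627 + 10006.63086 + 11573.93449 + 254134.05092 = 284366.18254

284366.18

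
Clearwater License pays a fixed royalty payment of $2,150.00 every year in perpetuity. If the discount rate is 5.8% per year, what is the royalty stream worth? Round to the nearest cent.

$37068.97

Level perpetuity: PV = C / r = $2,150.00 / 0.058 = $37,068.97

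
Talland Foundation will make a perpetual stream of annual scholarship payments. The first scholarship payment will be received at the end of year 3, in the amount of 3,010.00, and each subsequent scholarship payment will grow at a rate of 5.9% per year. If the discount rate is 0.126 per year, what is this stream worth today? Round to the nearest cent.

Value at end of year 2: C₁ / (r − g) = 3,010.00 / (0.126 − 0.059) = 44,925.3731
Discount to today: PV = 44,925.3731 / (1 + 0.126)^2 = 44,925.3731 / 1.267876 = 35,433.57

35433.57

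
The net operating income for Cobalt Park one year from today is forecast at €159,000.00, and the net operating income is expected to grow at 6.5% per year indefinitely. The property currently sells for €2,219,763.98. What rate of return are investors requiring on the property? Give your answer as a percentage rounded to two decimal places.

P = D₁/(r − g) ⇒ r = D₁/P + g = €159,000.0000/€2,219,763.98 + 0.065 = 0.071629 + 0.065 = 0.136629

13.66%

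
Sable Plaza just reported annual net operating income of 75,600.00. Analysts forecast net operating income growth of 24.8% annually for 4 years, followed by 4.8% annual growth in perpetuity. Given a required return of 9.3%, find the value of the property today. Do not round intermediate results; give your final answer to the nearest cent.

3418518.80

D_1 = 94348.80000
D_2 = 117747.30240
D_3 = 146948.63340
D_4 = 183391.89448
Terminal value at year 4: TV = D_4×(1+g_2)/(r−g_2) = 192194.70541/0.045 = 4270993.45360
P_0 = D_1/(1+r)^1 + D_2/(1+r)^2 + D_3/(1+r)^3 + D_4/(1+r)^4 + TV/(1+r)^4
    = 86320.95151 + 98562.25753 + 112539.52187 + 128498.92341 + 2992597.14972 = 3418518.80405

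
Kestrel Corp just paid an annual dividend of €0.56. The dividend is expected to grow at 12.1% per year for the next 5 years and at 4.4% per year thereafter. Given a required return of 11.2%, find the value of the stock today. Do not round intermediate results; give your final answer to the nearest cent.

€11.82

D_1 = 0.62776
D_2 = 0.70372
D_3 = 0.78887
D_4 = 0.88432
D_5 = 0.99133
Terminal value at year 5: TV = D_5×(1+g_2)/(r−g_2) = 1.03494/0.068 = 15.21976
P_0 = D_1/(1+r)^1 + D_2/(1+r)^2 + D_3/(1+r)^3 + D_4/(1+r)^4 + D_5/(1+r)^5 + TV/(1+r)^5
    = 0.56453 + 0.56910 + 0.57371 + 0.57835 + 0.58303 + 8.95125 = 11.81997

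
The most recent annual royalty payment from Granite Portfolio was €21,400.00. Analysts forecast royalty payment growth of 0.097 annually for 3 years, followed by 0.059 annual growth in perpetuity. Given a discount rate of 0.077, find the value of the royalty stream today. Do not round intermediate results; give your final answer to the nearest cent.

D_1 = 23475.80000
D_2 = 25752.95260
D_3 = 28250.98900
Terminal value at year 3: TV = D_3×(1+g_2)/(r−g_2) = 29917.79735/0.018 = 1662099.85296
P_0 = D_1/(1+r)^1 + D_2/(1+r)^2 + D_3/(1+r)^3 + TV/(1+r)^3
    = 21797.40019 + 22202.18013 + 22614.47689 + 1330485.05680 = 1397099.11401

€1397099.11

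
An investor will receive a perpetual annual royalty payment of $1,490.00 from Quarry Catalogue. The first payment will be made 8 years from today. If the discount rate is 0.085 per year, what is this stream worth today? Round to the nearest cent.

Value at end of year 7: C / r = $1,490.00 / 0.085 = $17,529.4118
Discount to today: PV = $17,529.4118 / (1 + 0.085)^7 = $17,529.4118 / 1.770142 = $9,902.83

$9902.83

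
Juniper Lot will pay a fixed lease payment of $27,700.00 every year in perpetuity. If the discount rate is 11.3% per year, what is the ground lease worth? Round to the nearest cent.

Level perpetuity: PV = C / r = $27,700.00 / 0.113 = $245,132.74

$245132.74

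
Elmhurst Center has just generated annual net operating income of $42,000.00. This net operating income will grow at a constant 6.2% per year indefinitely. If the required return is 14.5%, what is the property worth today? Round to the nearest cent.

$537397.59

D₁ = D₀ × (1 + g) = $42,000.00 × 1.062 = $44,604.0000
Growing perpetuity: P = D₁ / (r − g) = $44,604.0000 / (0.145 − 0.062) = $537,397.59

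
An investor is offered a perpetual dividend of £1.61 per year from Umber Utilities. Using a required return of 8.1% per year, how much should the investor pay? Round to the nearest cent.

£19.88

Level perpetuity: PV = C / r = £1.61 / 0.081 = £19.88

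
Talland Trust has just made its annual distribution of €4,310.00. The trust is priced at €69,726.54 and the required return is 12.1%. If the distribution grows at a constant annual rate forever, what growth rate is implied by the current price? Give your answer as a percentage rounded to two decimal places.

5.57%

P = D₀(1+g)/(r−g) ⇒ P(r−g) = D₀(1+g) ⇒ g(P+D₀) = P·r − D₀
g = (P·r − D₀)/(P + D₀) = (€69,726.54×0.121 − €4,310.00) / (€69,726.54 + €4,310.00) = 0.055742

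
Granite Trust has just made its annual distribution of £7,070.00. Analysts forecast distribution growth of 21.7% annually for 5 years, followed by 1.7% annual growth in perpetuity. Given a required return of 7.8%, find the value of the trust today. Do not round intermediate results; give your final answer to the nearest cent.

D_1 = 8604.19000
D_2 = 10471.29923
D_3 = 12743.57116
D_4 = 15508.92611
D_5 = 18874.36307
Terminal value at year 5: TV = D_5×(1+g_2)/(r−g_2) = 19195.22724/0.061 = 314675.85643
P_0 = D_1/(1+r)^1 + D_2/(1+r)^2 + D_3/(1+r)^3 + D_4/(1+r)^4 + D_5/(1+r)^5 + TV/(1+r)^5
    = 7981.62338 + 9010.79374 + 10172.66788 + 11484.35697 + 12965.17851 + 216157.15647 = 267771.77695

£267771.78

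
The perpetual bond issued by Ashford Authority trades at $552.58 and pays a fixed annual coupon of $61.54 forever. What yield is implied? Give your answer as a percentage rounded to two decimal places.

P = C/r ⇒ r = C/P = $61.54/$552.58 = 0.111368

11.14%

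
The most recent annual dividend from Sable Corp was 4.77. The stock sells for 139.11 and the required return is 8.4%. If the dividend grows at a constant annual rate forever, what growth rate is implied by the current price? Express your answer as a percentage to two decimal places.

4.81%

P = D₀(1+g)/(r−g) ⇒ P(r−g) = D₀(1+g) ⇒ g(P+D₀) = P·r − D₀
g = (P·r − D₀)/(P + D₀) = (139.11×0.084 − 4.77) / (139.11 + 4.77) = 0.048063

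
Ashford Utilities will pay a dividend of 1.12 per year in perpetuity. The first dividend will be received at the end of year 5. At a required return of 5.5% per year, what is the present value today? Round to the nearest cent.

16.44

Value at end of year 4: C / r = 1.12 / 0.055 = 20.3636
Discount to today: PV = 20.3636 / (1 + 0.055)^4 = 20.3636 / 1.238825 = 16.44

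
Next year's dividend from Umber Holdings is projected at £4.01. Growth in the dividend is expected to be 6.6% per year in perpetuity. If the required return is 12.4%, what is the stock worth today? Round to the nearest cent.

£69.14

Growing perpetuity: P = D₁ / (r − g) = £4.0100 / (0.124 − 0.066) = £69.14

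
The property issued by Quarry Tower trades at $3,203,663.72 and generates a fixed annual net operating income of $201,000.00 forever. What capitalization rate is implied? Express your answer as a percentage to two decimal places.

6.27%

P = C/r ⇒ r = C/P = $201,000.00/$3,203,663.72 = 0.062741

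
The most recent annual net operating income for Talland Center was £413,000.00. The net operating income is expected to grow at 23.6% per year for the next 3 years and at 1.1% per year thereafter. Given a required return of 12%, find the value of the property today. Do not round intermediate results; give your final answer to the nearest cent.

£6662274.64

D_1 = 510468.00000
D_2 = 630938.44800
D_3 = 779839.92173
Terminal value at year 3: TV = D_3×(1+g_2)/(r−g_2) = 788418.16087/0.109 = 7233194.13639
P_0 = D_1/(1+r)^1 + D_2/(1+r)^2 + D_3/(1+r)^3 + TV/(1+r)^3
    = 455775.00000 + 502980.26786 + 555074.65274 + 5148444.71489 = 6662274.63548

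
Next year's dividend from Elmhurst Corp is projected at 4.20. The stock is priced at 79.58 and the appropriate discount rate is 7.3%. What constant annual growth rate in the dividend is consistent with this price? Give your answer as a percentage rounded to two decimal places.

P = D₁/(r−g) ⇒ g = r − D₁/P = 0.073 − 4.20/79.58 = 0.020223

2.02%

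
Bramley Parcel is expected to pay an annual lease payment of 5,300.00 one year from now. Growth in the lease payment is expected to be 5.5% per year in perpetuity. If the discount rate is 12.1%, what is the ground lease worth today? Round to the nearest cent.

Growing perpetuity: P = D₁ / (r − g) = 5,300.0000 / (0.121 − 0.055) = 80,303.03

80303.03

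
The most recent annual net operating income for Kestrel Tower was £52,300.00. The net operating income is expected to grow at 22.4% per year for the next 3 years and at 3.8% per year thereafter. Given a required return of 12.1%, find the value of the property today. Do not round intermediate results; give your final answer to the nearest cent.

D_1 = 64015.20000
D_2 = 78354.60480
D_3 = 95906.03628
Terminal value at year 3: TV = D_3×(1+g_2)/(r−g_2) = 99550.46565/0.083 = 1199403.20065
P_0 = D_1/(1+r)^1 + D_2/(1+r)^2 + D_3/(1+r)^3 + TV/(1+r)^3
    = 57105.44157 + 62352.41791 + 68081.49824 + 851428.85751 = 1038968.21523

£1038968.22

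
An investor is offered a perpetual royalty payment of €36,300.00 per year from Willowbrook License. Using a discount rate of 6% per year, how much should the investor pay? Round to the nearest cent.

Level perpetuity: PV = C / r = €36,300.00 / 0.06 = €605,000.00

€605000.00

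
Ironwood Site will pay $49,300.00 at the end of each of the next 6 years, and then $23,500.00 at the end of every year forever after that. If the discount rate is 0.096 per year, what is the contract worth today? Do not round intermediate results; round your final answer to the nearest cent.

$358486.89

PV of 6-year annuity: $49,300.00 × [1 − (1+0.096)^−6] / 0.096 = 217254.82718
Perpetuity value at year 6: $23,500.00 / 0.096 = 244791.66667
PV of perpetuity: 244791.66667 / (1+0.096)^6 = 141232.06345
Total PV = 217254.82718 + 141232.06345 = 358486.89063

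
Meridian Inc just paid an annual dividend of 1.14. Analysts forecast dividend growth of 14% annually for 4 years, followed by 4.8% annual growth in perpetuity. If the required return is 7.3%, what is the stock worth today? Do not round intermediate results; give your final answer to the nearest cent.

66.21

D_1 = 1.29960
D_2 = 1.48154
D_3 = 1.68896
D_4 = 1.92541
Terminal value at year 4: TV = D_4×(1+g_2)/(r−g_2) = 2.01783/0.025 = 80.71338
P_0 = D_1/(1+r)^1 + D_2/(1+r)^2 + D_3/(1+r)^3 + D_4/(1+r)^4 + TV/(1+r)^4
    = 1.21118 + 1.28681 + 1.36716 + 1.45253 + 60.89009 = 66.20778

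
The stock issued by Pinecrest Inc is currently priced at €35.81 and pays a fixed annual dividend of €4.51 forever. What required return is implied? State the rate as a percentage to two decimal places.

12.59%

P = C/r ⇒ r = C/P = €4.51/€35.81 = 0.125942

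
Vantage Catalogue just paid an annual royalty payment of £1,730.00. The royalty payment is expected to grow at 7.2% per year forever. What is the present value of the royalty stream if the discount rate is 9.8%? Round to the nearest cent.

D₁ = D₀ × (1 + g) = £1,730.00 × 1.072 = £1,854.5600
Growing perpetuity: P = D₁ / (r − g) = £1,854.5600 / (0.098 − 0.072) = £71,329.23

£71329.23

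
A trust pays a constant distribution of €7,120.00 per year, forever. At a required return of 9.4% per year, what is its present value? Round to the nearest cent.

Level perpetuity: PV = C / r = €7,120.00 / 0.094 = €75,744.68

€75744.68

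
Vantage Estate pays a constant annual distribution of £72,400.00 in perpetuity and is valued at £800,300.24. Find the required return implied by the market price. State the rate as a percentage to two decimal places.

P = C/r ⇒ r = C/P = £72,400.00/£800,300.24 = 0.090466

9.05%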